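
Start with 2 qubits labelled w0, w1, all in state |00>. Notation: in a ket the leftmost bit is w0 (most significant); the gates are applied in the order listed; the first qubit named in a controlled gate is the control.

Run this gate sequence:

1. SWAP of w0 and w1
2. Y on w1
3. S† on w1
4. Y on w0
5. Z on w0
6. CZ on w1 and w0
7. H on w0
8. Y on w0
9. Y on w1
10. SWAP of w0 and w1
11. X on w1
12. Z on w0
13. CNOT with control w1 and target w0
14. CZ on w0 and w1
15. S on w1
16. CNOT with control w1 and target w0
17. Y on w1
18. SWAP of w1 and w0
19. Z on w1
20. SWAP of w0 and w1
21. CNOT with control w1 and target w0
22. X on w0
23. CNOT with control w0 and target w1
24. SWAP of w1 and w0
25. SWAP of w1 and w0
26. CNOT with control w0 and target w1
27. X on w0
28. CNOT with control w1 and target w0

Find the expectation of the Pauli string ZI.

In the final state, ZI has expectation 1. Key observation: gates 21-28 undo each other exactly, leaving only the rest of the circuit to track.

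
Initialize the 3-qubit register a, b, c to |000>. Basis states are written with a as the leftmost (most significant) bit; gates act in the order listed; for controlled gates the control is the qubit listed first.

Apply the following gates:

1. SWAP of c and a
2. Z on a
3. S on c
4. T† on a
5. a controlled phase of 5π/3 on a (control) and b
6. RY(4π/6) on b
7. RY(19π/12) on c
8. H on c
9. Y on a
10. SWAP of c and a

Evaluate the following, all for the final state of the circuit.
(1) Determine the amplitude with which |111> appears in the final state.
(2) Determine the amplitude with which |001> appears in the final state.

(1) The amplitude on |111> is I*(-3*sqrt(2*sqrt(2) + 4)/16 - sqrt(6*sqrt(2) + 12)/16 - 3*sqrt(4 - 2*sqrt(2))/16 + sqrt(12 - 6*sqrt(2))/16).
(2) |001> carries amplitude I*(-sqrt(2*sqrt(2) + 4)/16 - sqrt(12 - 6*sqrt(2))/16 - sqrt(4 - 2*sqrt(2))/16 + sqrt(6*sqrt(2) + 12)/16) in the final state.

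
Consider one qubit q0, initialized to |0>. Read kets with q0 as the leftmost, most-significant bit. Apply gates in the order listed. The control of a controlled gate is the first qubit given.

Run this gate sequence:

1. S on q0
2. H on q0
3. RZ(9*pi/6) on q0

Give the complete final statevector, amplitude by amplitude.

After the circuit, the state carries amplitude -sqrt(2)*exp(I*pi/4)/2 on |0>, sqrt(2)*exp(3*I*pi/4)/2 on |1>.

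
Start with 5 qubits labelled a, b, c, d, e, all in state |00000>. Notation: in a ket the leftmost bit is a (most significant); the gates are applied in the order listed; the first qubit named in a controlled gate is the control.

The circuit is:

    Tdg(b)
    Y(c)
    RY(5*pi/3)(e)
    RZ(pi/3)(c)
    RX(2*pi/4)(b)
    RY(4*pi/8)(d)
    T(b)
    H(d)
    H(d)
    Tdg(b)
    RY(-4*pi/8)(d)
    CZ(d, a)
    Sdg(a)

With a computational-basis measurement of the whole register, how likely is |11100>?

Outcome |11100> occurs with probability 0.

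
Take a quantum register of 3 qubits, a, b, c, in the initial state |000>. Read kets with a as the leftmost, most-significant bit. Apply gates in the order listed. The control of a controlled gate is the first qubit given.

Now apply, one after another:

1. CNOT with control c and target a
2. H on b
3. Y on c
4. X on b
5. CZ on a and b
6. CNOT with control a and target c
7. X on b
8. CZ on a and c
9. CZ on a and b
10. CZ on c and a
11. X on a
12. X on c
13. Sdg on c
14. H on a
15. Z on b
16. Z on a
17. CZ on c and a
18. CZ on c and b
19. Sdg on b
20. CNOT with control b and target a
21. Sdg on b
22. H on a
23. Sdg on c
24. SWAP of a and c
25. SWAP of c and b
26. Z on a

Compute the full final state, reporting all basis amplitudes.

After the circuit, the state carries amplitude sqrt(2)*I/2 on |000>, sqrt(2)*I/2 on |001>, and 0 on every other basis state.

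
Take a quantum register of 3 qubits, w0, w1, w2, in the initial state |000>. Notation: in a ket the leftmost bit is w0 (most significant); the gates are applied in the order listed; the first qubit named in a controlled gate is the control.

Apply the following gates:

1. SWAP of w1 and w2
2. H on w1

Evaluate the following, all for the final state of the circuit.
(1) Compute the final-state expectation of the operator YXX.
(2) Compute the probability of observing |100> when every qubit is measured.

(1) The expectation value of YXX is 0.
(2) Outcome |100> occurs with probability 0.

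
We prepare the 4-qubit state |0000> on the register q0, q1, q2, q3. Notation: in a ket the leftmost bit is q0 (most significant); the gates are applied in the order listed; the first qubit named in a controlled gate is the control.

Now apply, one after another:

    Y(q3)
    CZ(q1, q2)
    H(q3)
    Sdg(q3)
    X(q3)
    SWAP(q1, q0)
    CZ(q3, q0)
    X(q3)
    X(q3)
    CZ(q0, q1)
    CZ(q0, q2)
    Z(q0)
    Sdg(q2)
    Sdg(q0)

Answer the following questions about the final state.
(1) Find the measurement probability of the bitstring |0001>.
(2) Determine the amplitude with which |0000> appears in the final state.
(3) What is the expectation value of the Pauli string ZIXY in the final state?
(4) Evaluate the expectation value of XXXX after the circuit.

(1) Outcome |0001> occurs with probability 1/2. Key observation: steps 8-9 multiply out to the identity, so the circuit reduces to the remaining gates.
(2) The amplitude on |0000> is -sqrt(2)/2.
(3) The observable ZIXY averages to 0.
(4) The observable XXXX averages to 0.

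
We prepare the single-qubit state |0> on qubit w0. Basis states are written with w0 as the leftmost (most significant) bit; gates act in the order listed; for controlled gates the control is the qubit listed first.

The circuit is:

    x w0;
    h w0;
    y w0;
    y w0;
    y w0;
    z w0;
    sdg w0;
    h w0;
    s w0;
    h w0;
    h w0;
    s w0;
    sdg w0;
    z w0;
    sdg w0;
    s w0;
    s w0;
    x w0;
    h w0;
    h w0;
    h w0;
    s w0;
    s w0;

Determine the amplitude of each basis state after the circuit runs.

The final amplitudes are sqrt(2)*I/2 on |0>, -sqrt(2)/2 on |1>.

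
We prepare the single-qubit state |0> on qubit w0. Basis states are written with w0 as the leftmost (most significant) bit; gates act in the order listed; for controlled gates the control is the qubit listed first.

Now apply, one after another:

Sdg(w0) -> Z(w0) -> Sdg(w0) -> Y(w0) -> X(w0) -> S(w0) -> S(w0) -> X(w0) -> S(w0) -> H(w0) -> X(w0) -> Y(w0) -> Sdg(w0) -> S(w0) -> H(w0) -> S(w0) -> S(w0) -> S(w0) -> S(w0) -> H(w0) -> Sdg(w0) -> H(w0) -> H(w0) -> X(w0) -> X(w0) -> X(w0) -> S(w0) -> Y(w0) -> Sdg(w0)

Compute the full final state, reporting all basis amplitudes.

After the circuit, the state carries amplitude sqrt(2)*I/2 on |0>, sqrt(2)/2 on |1>. Key observation: gates 16-19 undo each other exactly, leaving only the rest of the circuit to track.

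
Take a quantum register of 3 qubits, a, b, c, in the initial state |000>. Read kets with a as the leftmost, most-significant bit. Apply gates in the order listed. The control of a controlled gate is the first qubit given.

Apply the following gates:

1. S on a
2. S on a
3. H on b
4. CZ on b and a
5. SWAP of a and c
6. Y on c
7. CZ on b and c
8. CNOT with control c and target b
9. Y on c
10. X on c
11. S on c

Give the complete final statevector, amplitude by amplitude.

The resulting statevector has amplitude -sqrt(2)*I/2 on |001>, sqrt(2)*I/2 on |011>, and 0 on every other basis state.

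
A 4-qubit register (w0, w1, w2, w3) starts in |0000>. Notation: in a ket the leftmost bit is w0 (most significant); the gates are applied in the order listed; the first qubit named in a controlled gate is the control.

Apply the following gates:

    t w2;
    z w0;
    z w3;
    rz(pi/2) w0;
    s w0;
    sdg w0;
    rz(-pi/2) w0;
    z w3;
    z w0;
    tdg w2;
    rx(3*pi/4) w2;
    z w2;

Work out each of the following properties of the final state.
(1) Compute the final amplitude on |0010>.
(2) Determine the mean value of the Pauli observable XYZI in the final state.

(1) The final state's coefficient on |0010> equals I*sqrt(sqrt(2) + 2)/2.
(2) The observable XYZI averages to 0.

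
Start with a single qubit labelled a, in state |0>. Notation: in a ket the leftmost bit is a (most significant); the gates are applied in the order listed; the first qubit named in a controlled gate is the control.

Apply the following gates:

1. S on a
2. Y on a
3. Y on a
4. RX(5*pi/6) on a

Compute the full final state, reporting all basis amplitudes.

After the circuit, the state carries amplitude -sqrt(2)/4 + sqrt(6)/4 on |0>, I*(-sqrt(6) - sqrt(2))/4 on |1>.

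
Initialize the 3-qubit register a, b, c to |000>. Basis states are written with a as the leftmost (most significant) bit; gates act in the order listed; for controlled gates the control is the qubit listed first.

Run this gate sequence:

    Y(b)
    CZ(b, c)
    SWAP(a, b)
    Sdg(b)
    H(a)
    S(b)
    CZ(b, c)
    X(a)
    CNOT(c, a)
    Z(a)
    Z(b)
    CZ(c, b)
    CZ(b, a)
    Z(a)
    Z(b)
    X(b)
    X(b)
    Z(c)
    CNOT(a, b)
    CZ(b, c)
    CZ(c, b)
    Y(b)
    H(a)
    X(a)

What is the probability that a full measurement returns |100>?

The probability of measuring |100> is 1/4.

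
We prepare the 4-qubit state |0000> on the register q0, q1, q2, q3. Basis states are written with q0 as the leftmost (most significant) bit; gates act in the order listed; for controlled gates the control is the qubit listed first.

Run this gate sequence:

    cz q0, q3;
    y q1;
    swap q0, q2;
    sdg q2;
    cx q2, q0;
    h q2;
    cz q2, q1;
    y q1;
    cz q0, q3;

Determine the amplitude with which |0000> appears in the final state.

The amplitude on |0000> is sqrt(2)/2.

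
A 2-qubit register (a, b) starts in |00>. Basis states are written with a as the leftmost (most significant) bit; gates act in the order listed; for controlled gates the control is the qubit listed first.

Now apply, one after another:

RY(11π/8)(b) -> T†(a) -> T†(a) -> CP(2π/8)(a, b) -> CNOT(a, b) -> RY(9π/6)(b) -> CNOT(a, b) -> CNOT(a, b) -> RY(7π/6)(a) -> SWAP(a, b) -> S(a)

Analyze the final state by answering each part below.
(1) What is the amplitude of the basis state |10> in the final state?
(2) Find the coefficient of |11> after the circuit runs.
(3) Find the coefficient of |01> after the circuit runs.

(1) The final state's coefficient on |10> equals I*(-sqrt(2) + sqrt(6))*cos(pi/16)/4. Key observation: the block from step 7 through step 8 cancels to the identity and can be dropped.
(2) The amplitude on |11> is -I*(sqrt(2) + sqrt(6))*cos(pi/16)/4.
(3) The amplitude on |01> is -(sqrt(2) + sqrt(6))*sin(pi/16)/4.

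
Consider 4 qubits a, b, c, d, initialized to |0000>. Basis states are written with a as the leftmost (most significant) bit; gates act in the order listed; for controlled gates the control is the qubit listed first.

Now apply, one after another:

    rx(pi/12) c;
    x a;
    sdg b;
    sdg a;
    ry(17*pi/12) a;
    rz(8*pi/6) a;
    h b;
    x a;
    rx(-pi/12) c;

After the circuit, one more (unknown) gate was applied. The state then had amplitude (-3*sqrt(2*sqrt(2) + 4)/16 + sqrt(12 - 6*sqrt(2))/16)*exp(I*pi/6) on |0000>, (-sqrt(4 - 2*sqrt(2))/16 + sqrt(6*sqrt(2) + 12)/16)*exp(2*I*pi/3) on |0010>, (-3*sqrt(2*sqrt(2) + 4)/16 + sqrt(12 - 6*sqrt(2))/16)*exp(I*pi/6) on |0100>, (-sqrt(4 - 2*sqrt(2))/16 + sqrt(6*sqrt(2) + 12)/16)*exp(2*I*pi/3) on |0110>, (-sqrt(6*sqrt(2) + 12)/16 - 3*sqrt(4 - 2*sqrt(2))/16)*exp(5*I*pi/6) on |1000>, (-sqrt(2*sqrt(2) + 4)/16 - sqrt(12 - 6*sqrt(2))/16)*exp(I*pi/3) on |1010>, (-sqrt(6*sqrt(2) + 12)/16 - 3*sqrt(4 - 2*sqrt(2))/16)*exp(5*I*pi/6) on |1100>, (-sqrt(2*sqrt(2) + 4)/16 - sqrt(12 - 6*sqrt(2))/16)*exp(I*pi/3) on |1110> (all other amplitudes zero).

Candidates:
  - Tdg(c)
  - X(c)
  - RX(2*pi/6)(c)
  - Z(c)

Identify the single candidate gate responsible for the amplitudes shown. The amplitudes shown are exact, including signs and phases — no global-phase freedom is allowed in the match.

The unique candidate consistent with the amplitudes is RX(2*pi/6)(c).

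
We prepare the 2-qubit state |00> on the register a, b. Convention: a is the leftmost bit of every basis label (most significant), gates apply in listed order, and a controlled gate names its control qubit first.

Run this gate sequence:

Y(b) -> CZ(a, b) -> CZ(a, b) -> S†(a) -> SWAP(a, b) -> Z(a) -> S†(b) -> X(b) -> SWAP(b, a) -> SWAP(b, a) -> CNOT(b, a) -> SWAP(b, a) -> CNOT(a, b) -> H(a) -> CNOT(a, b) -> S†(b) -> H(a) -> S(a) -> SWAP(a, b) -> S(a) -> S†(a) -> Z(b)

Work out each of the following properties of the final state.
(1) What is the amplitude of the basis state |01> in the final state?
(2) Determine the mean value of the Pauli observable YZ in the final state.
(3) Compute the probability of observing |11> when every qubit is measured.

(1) The amplitude on |01> is -1/2. Key observation: gates 20-21 undo each other exactly, leaving only the rest of the circuit to track.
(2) In the final state, YZ has expectation 1.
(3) A full measurement returns |11> with probability 1/4.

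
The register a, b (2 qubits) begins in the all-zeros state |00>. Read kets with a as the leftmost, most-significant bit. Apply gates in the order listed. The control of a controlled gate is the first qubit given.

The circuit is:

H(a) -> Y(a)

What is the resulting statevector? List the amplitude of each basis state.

After the circuit, the state carries amplitude -sqrt(2)*I/2 on |00>, 0 on |01>, sqrt(2)*I/2 on |10>, 0 on |11>.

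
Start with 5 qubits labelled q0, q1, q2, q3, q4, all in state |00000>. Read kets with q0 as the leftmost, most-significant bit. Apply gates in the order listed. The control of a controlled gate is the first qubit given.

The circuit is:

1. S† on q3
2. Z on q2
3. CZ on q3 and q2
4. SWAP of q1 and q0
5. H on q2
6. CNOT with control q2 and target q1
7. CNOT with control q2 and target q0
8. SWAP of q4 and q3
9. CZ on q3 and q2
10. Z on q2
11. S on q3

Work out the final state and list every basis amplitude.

After the circuit, the state carries amplitude sqrt(2)/2 on |00000>, -sqrt(2)/2 on |11100>, and 0 on every other basis state.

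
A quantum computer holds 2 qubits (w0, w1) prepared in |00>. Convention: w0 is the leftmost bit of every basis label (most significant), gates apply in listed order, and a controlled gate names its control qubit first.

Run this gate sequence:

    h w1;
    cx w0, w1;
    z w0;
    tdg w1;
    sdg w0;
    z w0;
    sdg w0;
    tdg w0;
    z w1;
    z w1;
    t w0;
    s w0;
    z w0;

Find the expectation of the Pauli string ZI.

The expectation value of ZI is 1.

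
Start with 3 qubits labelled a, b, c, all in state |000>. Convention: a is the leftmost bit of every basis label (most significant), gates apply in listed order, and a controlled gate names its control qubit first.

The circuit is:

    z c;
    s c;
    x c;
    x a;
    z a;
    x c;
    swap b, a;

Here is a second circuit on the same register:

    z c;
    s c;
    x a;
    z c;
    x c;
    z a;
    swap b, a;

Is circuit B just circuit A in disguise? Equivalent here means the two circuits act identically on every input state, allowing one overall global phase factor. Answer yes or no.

No — the two circuits implement different unitaries, even allowing a global phase.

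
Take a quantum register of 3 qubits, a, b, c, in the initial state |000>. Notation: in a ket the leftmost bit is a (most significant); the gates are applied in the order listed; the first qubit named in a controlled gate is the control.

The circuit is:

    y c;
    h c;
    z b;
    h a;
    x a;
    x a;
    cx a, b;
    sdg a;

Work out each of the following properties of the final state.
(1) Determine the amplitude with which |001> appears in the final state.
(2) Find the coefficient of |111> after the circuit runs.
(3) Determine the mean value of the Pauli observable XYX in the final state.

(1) The final state's coefficient on |001> equals -I/2. Key observation: the block from step 5 through step 6 cancels to the identity and can be dropped.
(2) The final state's coefficient on |111> equals -1/2.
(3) In the final state, XYX has expectation 1.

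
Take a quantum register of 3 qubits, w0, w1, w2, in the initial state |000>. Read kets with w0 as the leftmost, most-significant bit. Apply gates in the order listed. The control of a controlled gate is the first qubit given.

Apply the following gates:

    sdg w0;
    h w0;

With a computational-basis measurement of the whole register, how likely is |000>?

A full measurement returns |000> with probability 1/2.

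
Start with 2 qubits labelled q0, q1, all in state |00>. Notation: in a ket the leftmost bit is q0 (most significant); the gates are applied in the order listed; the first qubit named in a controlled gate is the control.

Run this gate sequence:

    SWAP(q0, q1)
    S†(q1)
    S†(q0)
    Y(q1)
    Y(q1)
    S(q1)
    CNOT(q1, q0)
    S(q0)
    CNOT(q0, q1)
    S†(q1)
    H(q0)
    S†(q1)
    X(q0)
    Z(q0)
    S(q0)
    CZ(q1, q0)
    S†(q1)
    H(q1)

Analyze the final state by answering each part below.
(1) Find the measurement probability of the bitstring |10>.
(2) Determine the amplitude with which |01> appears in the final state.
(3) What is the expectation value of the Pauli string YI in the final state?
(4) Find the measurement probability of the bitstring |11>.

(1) Outcome |10> occurs with probability 1/4.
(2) The final state's coefficient on |01> equals 1/2.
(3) In the final state, YI has expectation -1.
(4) The probability of measuring |11> is 1/4.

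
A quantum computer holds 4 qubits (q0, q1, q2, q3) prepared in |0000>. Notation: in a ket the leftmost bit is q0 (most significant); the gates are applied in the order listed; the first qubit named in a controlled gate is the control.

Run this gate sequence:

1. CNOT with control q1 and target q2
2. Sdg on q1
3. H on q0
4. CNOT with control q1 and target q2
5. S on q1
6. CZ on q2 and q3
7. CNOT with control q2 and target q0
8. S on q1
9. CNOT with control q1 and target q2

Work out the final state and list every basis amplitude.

After the circuit, the state carries amplitude sqrt(2)/2 on |0000>, sqrt(2)/2 on |1000>, and 0 on every other basis state.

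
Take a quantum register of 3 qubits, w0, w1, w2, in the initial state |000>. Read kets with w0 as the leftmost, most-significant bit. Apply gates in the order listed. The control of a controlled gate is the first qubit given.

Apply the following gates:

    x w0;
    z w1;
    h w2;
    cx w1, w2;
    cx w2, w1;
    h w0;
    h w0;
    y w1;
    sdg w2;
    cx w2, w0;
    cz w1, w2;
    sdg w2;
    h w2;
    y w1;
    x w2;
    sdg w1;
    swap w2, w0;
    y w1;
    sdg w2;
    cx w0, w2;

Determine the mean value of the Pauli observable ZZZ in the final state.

The expectation value of ZZZ is 1. Key observation: steps 6-7 multiply out to the identity, so the circuit reduces to the remaining gates.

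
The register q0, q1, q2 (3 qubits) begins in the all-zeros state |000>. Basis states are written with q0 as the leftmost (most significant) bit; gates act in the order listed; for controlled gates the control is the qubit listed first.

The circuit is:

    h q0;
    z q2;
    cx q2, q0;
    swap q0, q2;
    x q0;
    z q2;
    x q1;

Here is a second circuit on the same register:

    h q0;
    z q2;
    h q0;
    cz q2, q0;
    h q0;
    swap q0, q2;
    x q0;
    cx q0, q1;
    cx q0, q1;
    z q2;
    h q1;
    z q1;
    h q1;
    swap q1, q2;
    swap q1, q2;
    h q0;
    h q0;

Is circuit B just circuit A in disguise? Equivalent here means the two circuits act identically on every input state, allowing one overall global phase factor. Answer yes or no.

Yes: on every input state the two circuits agree up to one overall phase factor.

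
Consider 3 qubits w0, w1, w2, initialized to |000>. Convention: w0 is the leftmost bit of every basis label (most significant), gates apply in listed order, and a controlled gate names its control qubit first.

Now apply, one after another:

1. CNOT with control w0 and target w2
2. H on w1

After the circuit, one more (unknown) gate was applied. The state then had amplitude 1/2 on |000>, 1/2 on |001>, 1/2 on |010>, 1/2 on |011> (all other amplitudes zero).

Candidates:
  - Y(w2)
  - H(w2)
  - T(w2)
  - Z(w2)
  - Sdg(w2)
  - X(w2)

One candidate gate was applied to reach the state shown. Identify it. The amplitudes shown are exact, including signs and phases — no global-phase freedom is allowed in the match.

The applied gate was H(w2).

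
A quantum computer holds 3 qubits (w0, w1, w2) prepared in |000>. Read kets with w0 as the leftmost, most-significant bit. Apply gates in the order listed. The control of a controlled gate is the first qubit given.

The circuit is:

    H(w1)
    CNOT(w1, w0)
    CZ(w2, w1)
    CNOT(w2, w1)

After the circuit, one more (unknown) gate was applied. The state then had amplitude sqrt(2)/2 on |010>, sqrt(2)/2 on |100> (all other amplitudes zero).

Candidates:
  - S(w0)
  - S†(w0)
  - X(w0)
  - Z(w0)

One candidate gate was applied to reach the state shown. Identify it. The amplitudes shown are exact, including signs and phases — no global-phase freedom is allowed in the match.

The applied gate was X(w0).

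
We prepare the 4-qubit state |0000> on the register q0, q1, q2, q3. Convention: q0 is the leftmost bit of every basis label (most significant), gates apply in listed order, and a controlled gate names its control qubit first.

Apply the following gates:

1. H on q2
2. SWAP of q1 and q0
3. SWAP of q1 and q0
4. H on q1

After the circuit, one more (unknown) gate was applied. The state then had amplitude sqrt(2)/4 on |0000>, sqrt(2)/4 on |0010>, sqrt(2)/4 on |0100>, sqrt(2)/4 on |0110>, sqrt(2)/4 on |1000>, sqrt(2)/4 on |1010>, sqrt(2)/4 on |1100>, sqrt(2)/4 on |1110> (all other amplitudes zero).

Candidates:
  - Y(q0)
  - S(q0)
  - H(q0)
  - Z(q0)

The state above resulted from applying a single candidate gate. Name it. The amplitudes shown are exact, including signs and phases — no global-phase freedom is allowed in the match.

The unique candidate consistent with the amplitudes is H(q0). Key observation: the block from step 2 through step 3 cancels to the identity and can be dropped.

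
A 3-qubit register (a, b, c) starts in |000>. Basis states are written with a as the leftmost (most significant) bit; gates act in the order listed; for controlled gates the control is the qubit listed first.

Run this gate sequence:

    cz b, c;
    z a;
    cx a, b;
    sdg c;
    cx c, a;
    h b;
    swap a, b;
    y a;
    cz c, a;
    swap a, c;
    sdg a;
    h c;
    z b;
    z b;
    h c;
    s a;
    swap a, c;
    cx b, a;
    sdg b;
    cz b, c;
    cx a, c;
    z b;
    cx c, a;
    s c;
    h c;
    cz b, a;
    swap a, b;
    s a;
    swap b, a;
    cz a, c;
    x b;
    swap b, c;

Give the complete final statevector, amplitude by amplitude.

After the circuit, the state carries amplitude -1/2 - I/2 on |001>, 1/2 - I/2 on |011>, and 0 on every other basis state. Key observation: steps 10-17 multiply out to the identity, so the circuit reduces to the remaining gates.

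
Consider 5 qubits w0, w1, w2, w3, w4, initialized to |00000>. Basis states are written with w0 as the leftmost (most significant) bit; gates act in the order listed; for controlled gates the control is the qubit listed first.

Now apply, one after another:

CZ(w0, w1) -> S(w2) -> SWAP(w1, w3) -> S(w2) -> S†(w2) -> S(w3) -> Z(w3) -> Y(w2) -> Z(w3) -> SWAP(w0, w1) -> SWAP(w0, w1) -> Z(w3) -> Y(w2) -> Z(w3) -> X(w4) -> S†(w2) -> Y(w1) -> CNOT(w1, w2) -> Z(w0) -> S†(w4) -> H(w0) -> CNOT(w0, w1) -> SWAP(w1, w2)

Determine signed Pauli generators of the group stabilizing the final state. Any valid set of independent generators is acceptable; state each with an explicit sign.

One valid set of independent stabilizer generators is +XIXII, -ZIZII, -IZIII, +IIIZI, -IIIIZ (any independent generating set of the same group is equally correct). Key observation: the block from step 7 through step 14 cancels to the identity and can be dropped.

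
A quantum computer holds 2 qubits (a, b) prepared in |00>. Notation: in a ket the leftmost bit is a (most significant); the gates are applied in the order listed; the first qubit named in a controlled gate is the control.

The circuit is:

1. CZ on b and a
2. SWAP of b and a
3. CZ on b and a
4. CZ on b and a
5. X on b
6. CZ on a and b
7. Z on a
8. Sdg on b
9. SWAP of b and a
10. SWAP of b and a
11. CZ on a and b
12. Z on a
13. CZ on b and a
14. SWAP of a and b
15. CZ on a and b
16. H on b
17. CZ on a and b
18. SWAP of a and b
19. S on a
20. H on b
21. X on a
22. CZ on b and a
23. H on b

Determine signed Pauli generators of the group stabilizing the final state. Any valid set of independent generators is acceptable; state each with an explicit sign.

One valid set of independent stabilizer generators is -XY, -ZZ (any independent generating set of the same group is equally correct). Key observation: the block from step 3 through step 4 cancels to the identity and can be dropped.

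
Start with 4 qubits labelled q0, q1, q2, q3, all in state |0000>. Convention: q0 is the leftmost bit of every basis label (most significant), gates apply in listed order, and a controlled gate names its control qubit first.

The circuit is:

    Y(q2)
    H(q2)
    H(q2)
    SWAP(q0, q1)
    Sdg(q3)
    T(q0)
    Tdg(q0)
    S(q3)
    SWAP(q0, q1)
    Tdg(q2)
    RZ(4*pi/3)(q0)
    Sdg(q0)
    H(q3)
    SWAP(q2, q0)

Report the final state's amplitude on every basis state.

After the circuit, the state carries amplitude -sqrt(2)*exp(7*I*pi/12)/2 on |1000>, -sqrt(2)*exp(7*I*pi/12)/2 on |1001>, and 0 on every other basis state.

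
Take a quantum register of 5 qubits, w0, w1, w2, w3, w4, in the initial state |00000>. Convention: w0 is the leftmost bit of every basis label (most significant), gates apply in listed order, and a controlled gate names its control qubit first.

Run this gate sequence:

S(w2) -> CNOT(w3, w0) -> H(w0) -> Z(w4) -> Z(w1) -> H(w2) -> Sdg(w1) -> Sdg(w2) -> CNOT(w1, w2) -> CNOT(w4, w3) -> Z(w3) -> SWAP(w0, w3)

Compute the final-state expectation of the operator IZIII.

The observable IZIII averages to 1.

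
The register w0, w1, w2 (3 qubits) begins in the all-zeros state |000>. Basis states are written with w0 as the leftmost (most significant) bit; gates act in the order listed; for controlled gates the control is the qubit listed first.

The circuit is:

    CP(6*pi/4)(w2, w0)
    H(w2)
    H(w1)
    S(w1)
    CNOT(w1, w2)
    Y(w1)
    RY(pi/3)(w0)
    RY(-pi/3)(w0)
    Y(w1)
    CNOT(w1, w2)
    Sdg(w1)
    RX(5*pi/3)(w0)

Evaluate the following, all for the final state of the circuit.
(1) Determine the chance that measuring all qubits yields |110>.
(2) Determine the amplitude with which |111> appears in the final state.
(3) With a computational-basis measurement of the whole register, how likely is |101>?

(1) A full measurement returns |110> with probability 1/16. Key observation: the block from step 4 through step 11 cancels to the identity and can be dropped.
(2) The final state's coefficient on |111> equals -I/4.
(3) Outcome |101> occurs with probability 1/16.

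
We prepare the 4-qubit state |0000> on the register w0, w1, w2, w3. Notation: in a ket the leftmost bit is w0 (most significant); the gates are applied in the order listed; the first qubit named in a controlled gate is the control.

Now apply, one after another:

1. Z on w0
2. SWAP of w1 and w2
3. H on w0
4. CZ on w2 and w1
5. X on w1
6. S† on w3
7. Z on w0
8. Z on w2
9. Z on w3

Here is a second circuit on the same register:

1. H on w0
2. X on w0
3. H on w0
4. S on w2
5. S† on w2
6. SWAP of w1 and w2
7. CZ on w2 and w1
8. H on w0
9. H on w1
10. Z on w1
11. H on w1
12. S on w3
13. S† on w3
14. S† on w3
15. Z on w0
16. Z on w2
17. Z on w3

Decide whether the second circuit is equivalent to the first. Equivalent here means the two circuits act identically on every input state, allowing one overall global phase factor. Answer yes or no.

Yes: on every input state the two circuits agree up to one overall phase factor.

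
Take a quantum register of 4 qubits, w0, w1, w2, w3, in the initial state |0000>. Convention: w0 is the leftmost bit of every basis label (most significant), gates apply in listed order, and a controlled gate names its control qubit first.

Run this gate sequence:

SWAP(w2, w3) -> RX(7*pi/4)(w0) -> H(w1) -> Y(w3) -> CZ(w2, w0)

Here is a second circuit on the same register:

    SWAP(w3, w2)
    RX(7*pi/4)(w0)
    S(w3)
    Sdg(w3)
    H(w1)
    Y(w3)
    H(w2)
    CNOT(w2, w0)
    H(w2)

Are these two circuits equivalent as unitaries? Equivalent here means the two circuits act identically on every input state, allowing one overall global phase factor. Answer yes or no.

No — the two circuits implement different unitaries, even allowing a global phase.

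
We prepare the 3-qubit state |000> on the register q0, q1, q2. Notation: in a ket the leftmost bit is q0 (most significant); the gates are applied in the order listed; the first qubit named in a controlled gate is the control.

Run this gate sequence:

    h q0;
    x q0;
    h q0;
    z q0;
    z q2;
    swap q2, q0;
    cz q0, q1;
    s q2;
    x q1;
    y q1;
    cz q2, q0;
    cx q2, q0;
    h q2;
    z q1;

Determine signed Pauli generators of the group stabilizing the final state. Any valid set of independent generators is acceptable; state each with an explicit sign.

One valid set of independent stabilizer generators is +IIX, +ZII, +IZI (any independent generating set of the same group is equally correct). Key observation: gates 1-4 undo each other exactly, leaving only the rest of the circuit to track.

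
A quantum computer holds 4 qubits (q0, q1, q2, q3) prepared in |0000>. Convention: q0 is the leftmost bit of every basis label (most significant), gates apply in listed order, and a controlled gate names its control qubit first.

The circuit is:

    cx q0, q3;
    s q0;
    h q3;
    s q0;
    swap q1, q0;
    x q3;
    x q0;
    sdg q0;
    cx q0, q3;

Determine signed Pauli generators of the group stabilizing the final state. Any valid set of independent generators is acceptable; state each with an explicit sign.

The final state is stabilized by the group generated by +IIIX, -ZIII, +IZII, +IIZI; other independent generating sets are equally valid.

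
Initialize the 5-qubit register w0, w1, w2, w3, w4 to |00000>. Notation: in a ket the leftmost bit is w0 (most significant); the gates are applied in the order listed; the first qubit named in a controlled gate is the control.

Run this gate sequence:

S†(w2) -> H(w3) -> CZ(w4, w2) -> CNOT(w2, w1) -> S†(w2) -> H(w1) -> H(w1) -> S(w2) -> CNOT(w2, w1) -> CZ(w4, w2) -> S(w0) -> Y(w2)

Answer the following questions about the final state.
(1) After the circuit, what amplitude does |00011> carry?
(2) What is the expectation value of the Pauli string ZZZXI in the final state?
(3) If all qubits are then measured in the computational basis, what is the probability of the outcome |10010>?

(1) |00011> carries amplitude 0 in the final state. Key observation: the block from step 3 through step 10 cancels to the identity and can be dropped.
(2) The observable ZZZXI averages to -1.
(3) The probability of measuring |10010> is 0.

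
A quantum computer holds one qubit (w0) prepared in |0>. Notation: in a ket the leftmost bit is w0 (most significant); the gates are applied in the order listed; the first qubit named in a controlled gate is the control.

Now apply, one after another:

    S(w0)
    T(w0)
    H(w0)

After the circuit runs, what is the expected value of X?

In the final state, X has expectation 1.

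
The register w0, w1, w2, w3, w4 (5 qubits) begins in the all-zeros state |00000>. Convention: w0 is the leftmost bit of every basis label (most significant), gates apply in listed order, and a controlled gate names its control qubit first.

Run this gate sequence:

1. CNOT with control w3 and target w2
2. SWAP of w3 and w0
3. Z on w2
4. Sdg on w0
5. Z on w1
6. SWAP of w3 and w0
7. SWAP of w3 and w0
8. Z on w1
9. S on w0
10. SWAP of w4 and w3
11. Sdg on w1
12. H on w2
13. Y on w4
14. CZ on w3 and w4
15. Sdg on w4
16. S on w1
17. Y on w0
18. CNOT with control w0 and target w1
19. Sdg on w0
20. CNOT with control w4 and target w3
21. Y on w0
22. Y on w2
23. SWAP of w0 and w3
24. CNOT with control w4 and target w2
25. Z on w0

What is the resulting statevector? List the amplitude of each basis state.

The resulting statevector has amplitude -sqrt(2)/2 on |11001>, sqrt(2)/2 on |11101>, and 0 on every other basis state. Key observation: steps 4-9 multiply out to the identity, so the circuit reduces to the remaining gates.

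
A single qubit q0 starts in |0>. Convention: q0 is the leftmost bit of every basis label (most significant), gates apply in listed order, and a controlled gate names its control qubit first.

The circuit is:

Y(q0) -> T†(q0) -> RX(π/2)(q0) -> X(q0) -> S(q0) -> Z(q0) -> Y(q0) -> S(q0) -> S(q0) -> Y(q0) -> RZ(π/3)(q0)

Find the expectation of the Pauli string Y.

The expectation value of Y is sqrt(3)/2.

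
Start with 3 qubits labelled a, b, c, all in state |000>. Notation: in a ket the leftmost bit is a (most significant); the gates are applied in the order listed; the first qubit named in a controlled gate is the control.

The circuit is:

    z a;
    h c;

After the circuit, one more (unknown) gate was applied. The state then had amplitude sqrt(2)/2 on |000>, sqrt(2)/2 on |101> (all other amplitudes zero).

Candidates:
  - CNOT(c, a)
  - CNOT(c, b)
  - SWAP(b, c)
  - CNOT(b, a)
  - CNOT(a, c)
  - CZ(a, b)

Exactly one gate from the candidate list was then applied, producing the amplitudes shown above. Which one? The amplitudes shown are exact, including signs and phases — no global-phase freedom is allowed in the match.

The unique candidate consistent with the amplitudes is CNOT(c, a).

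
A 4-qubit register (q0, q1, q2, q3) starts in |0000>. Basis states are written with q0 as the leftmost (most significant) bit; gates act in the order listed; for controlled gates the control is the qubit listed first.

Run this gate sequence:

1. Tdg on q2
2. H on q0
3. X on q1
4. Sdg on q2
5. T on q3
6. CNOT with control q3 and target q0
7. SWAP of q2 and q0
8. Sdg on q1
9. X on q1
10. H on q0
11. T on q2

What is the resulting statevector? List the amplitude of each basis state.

The resulting statevector has amplitude -I/2 on |0000>, -exp(3*I*pi/4)/2 on |0010>, -I/2 on |1000>, -exp(3*I*pi/4)/2 on |1010>, and 0 on every other basis state.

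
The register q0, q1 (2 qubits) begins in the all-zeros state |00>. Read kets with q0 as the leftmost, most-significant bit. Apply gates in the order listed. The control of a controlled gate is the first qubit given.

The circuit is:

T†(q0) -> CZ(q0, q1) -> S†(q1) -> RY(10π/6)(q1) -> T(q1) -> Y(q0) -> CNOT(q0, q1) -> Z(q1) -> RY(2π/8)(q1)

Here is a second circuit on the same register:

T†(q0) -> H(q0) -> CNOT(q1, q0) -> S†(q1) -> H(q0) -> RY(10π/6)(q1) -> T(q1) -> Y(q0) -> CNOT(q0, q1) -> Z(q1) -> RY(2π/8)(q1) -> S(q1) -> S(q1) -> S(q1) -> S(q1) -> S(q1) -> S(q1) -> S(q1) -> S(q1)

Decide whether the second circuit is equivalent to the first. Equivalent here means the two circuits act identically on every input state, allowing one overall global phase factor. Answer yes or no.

Yes, they are equivalent — the unitaries differ by at most a global phase.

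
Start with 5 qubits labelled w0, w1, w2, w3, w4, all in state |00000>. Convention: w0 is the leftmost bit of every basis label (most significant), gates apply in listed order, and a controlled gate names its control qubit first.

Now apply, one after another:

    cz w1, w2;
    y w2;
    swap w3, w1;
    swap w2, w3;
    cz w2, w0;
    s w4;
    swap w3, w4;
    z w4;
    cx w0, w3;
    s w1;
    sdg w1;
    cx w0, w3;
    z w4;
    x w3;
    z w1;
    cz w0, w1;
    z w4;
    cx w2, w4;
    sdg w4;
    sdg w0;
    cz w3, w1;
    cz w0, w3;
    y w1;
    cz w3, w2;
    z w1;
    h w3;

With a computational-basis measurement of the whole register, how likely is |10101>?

The probability of measuring |10101> is 0. Key observation: steps 8-13 multiply out to the identity, so the circuit reduces to the remaining gates.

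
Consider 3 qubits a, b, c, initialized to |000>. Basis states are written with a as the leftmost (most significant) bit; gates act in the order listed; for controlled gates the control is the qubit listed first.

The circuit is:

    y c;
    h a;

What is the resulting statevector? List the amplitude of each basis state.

The resulting statevector has amplitude sqrt(2)*I/2 on |001>, sqrt(2)*I/2 on |101>, and 0 on every other basis state.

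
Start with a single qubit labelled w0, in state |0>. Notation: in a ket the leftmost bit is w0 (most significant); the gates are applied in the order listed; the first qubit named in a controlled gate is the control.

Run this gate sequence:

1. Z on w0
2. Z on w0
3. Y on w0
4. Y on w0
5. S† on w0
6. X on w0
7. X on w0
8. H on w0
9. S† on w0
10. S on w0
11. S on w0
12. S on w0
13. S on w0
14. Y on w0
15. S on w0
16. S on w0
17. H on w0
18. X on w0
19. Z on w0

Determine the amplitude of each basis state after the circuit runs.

After the circuit, the state carries amplitude -1/2 + I/2 on |0>, 1/2 + I/2 on |1>. Key observation: gates 10-13 undo each other exactly, leaving only the rest of the circuit to track.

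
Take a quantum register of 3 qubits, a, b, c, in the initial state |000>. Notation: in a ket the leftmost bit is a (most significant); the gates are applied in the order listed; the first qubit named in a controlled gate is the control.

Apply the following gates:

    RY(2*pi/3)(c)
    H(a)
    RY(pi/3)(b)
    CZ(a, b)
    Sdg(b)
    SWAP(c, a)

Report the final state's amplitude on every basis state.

The resulting statevector has amplitude sqrt(6)/8 on |000>, sqrt(6)/8 on |001>, -sqrt(2)*I/8 on |010>, sqrt(2)*I/8 on |011>, 3*sqrt(2)/8 on |100>, 3*sqrt(2)/8 on |101>, -sqrt(6)*I/8 on |110>, sqrt(6)*I/8 on |111>.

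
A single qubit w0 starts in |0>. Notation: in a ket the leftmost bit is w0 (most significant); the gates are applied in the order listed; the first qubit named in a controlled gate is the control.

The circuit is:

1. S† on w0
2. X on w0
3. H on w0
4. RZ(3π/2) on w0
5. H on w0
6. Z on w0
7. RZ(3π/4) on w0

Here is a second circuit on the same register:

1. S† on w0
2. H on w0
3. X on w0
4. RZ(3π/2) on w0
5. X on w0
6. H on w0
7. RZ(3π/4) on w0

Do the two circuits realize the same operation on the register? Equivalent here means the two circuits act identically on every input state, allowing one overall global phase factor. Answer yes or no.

No: there is an input state on which the two circuits produce genuinely different outputs (not merely differing by a phase).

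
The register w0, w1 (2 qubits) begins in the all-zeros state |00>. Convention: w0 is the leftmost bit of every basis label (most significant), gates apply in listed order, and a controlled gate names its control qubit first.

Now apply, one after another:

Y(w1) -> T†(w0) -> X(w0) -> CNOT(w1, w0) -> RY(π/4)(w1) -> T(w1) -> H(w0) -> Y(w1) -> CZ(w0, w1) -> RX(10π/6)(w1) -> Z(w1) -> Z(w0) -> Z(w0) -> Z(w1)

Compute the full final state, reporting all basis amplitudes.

The final amplitudes are -sqrt(6*sqrt(2) + 12)*exp(I*pi/4)/8 - I*sqrt(4 - 2*sqrt(2))/8 on |00>, -sqrt(12 - 6*sqrt(2))/8 - sqrt(2*sqrt(2) + 4)*exp(3*I*pi/4)/8 on |01>, -sqrt(6*sqrt(2) + 12)*exp(I*pi/4)/8 + I*sqrt(4 - 2*sqrt(2))/8 on |10>, sqrt(12 - 6*sqrt(2))/8 - sqrt(2*sqrt(2) + 4)*exp(3*I*pi/4)/8 on |11>.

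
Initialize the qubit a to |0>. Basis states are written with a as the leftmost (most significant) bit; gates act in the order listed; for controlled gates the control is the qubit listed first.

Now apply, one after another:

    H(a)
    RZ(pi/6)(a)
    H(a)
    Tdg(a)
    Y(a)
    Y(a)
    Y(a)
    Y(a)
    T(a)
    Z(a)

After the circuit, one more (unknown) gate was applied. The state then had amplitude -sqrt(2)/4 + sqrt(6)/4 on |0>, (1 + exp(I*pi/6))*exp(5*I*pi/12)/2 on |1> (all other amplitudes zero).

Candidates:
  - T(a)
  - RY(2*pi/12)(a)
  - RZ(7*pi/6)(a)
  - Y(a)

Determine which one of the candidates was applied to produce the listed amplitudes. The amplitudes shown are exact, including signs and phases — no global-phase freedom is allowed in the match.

The applied gate was Y(a). Key observation: gates 4-9 undo each other exactly, leaving only the rest of the circuit to track.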